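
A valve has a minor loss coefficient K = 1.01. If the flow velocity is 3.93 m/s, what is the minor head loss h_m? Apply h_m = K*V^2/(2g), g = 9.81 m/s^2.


Minor loss formula: h_m = K * V^2/(2g).
V^2 = 3.93^2 = 15.4449.
V^2/(2g) = 15.4449 / 19.62 = 0.7872 m.
h_m = 1.01 * 0.7872 = 0.7951 m.

0.7951


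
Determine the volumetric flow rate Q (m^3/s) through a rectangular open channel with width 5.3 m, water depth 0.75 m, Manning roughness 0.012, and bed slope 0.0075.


For a rectangular channel, the cross-sectional area A = b * y = 5.3 * 0.75 = 3.97 m^2.
The wetted perimeter P = b + 2y = 5.3 + 2*0.75 = 6.8 m.
Hydraulic radius R = A/P = 3.97/6.8 = 0.5846 m.
Velocity V = (1/n)*R^(2/3)*S^(1/2) = (1/0.012)*0.5846^(2/3)*0.0075^(1/2) = 5.0455 m/s.
Discharge Q = A * V = 3.97 * 5.0455 = 20.056 m^3/s.

20.056


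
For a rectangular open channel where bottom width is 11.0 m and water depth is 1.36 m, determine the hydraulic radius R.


For a rectangular section:
Flow area A = b * y = 11.0 * 1.36 = 14.96 m^2.
Wetted perimeter P = b + 2y = 11.0 + 2*1.36 = 13.72 m.
Hydraulic radius R = A/P = 14.96 / 13.72 = 1.0904 m.

1.0904


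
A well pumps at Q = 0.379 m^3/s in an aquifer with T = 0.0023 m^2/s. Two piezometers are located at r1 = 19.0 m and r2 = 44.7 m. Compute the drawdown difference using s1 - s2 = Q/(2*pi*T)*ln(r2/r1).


Thiem equation: s1 - s2 = Q/(2*pi*T) * ln(r2/r1).
ln(r2/r1) = ln(44.7/19.0) = 0.8555.
Q/(2*pi*T) = 0.379 / (2*pi*0.0023) = 0.379 / 0.0145 = 26.226.
s1 - s2 = 26.226 * 0.8555 = 22.4372 m.

22.4372


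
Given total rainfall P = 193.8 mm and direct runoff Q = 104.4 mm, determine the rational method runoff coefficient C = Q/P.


The runoff coefficient C = runoff depth / rainfall depth.
C = 104.4 / 193.8
  = 0.5387.

0.5387


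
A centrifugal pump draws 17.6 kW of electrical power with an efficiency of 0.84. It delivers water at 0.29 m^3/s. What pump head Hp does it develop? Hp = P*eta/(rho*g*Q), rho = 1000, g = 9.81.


Pump head formula: Hp = P * eta / (rho * g * Q).
Numerator: P * eta = 17.6 * 1000 * 0.84 = 14784.0 W.
Denominator: rho * g * Q = 1000 * 9.81 * 0.29 = 2844.9.
Hp = 14784.0 / 2844.9 = 5.2 m.

5.2


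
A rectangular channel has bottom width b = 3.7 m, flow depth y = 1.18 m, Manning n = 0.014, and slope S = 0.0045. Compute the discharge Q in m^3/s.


For a rectangular channel, the cross-sectional area A = b * y = 3.7 * 1.18 = 4.37 m^2.
The wetted perimeter P = b + 2y = 3.7 + 2*1.18 = 6.06 m.
Hydraulic radius R = A/P = 4.37/6.06 = 0.7205 m.
Velocity V = (1/n)*R^(2/3)*S^(1/2) = (1/0.014)*0.7205^(2/3)*0.0045^(1/2) = 3.8508 m/s.
Discharge Q = A * V = 4.37 * 3.8508 = 16.813 m^3/s.

16.813


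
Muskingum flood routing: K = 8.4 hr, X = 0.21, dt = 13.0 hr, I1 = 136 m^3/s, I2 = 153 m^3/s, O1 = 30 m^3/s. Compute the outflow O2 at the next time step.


Muskingum coefficients:
denom = 2*K*(1-X) + dt = 2*8.4*(1-0.21) + 13.0 = 26.272.
C0 = (dt - 2*K*X)/denom = (13.0 - 2*8.4*0.21)/26.272 = 0.3605.
C1 = (dt + 2*K*X)/denom = (13.0 + 2*8.4*0.21)/26.272 = 0.6291.
C2 = (2*K*(1-X) - dt)/denom = 0.0104.
O2 = C0*I2 + C1*I1 + C2*O1
   = 0.3605*153 + 0.6291*136 + 0.0104*30
   = 141.03 m^3/s.

141.03


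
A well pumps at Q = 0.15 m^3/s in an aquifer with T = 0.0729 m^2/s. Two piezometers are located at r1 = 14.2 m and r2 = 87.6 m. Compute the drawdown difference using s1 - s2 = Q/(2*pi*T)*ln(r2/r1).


Thiem equation: s1 - s2 = Q/(2*pi*T) * ln(r2/r1).
ln(r2/r1) = ln(87.6/14.2) = 1.8195.
Q/(2*pi*T) = 0.15 / (2*pi*0.0729) = 0.15 / 0.458 = 0.3275.
s1 - s2 = 0.3275 * 1.8195 = 0.5959 m.

0.5959


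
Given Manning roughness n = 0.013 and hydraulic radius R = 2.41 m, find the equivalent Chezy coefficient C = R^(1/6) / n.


The Chezy coefficient relates to Manning's n through C = R^(1/6) / n.
R^(1/6) = 2.41^(1/6) = 1.157896.
C = 1.157896 / 0.013 = 89.07 m^(1/2)/s.

89.07


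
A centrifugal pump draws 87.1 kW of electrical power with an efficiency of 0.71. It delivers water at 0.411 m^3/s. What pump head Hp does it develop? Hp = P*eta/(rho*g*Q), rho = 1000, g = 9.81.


Pump head formula: Hp = P * eta / (rho * g * Q).
Numerator: P * eta = 87.1 * 1000 * 0.71 = 61841.0 W.
Denominator: rho * g * Q = 1000 * 9.81 * 0.411 = 4031.91.
Hp = 61841.0 / 4031.91 = 15.34 m.

15.34


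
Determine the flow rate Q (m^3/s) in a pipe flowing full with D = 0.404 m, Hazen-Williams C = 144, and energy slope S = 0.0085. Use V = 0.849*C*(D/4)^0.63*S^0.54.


For a full circular pipe, R = D/4 = 0.404/4 = 0.101 m.
V = 0.849 * 144 * 0.101^0.63 * 0.0085^0.54
  = 0.849 * 144 * 0.235897 * 0.076188
  = 2.1972 m/s.
Pipe area A = pi*D^2/4 = pi*0.404^2/4 = 0.1282 m^2.
Q = A * V = 0.1282 * 2.1972 = 0.2817 m^3/s.

0.2817


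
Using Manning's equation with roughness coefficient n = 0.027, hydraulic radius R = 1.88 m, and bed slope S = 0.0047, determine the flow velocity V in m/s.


Manning's equation gives V = (1/n) * R^(2/3) * S^(1/2).
First, compute R^(2/3) = 1.88^(2/3) = 1.5233.
Next, S^(1/2) = 0.0047^(1/2) = 0.068557.
Then 1/n = 1/0.027 = 37.04.
V = 37.04 * 1.5233 * 0.068557 = 3.8677 m/s.

3.8677


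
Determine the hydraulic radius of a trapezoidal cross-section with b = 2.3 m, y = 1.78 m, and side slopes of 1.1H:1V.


For a trapezoidal section with side slope z:
A = (b + z*y)*y = (2.3 + 1.1*1.78)*1.78 = 7.579 m^2.
P = b + 2*y*sqrt(1 + z^2) = 2.3 + 2*1.78*sqrt(1 + 1.1^2) = 7.592 m.
R = A/P = 7.579 / 7.592 = 0.9983 m.

0.9983


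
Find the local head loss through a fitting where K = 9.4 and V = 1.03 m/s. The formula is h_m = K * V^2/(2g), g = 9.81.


Minor loss formula: h_m = K * V^2/(2g).
V^2 = 1.03^2 = 1.0609.
V^2/(2g) = 1.0609 / 19.62 = 0.0541 m.
h_m = 9.4 * 0.0541 = 0.5083 m.

0.5083


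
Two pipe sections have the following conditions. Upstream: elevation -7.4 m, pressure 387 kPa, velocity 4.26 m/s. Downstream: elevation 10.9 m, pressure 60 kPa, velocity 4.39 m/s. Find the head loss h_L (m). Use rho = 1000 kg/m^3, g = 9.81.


Total head at each section: H = z + p/(rho*g) + V^2/(2g).
H1 = -7.4 + 387*1000/(1000*9.81) + 4.26^2/(2*9.81)
   = -7.4 + 39.45 + 0.925
   = 32.974 m.
H2 = 10.9 + 60*1000/(1000*9.81) + 4.39^2/(2*9.81)
   = 10.9 + 6.116 + 0.9823
   = 17.998 m.
h_L = H1 - H2 = 32.974 - 17.998 = 14.976 m.

14.976


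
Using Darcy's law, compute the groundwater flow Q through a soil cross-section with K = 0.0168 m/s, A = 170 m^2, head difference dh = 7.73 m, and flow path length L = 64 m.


Darcy's law: Q = K * A * i, where i = dh/L.
Hydraulic gradient i = 7.73 / 64 = 0.120781.
Q = 0.0168 * 170 * 0.120781
  = 0.345 m^3/s.

0.345


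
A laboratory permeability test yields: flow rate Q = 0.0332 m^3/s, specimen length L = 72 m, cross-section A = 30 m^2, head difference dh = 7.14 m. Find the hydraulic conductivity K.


From K = Q*L / (A*dh):
Numerator: Q*L = 0.0332 * 72 = 2.3904.
Denominator: A*dh = 30 * 7.14 = 214.2.
K = 2.3904 / 214.2 = 0.01116 m/s.

0.01116


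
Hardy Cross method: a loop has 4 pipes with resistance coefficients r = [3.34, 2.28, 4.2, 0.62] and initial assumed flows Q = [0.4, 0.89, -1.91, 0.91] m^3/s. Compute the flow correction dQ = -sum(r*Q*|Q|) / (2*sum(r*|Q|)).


Numerator terms (r*Q*|Q|): 3.34*0.4*|0.4| = 0.5344; 2.28*0.89*|0.89| = 1.806; 4.2*-1.91*|-1.91| = -15.322; 0.62*0.91*|0.91| = 0.5134.
Sum of numerator = -12.4682.
Denominator terms (r*|Q|): 3.34*|0.4| = 1.336; 2.28*|0.89| = 2.0292; 4.2*|-1.91| = 8.022; 0.62*|0.91| = 0.5642.
2 * sum of denominator = 2 * 11.9514 = 23.9028.
dQ = --12.4682 / 23.9028 = 0.5216 m^3/s.

0.5216


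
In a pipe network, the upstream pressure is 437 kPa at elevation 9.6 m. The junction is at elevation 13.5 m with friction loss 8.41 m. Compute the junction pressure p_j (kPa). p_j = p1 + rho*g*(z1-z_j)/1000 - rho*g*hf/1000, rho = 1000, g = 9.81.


Junction pressure: p_j = p1 + rho*g*(z1 - z_j)/1000 - rho*g*hf/1000.
Elevation term = 1000*9.81*(9.6 - 13.5)/1000 = -38.259 kPa.
Friction term = 1000*9.81*8.41/1000 = 82.502 kPa.
p_j = 437 + -38.259 - 82.502 = 316.24 kPa.

316.24


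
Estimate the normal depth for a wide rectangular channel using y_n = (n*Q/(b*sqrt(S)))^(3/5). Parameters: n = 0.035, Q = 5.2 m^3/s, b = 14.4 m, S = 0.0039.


We use the wide-channel approximation y_n = (n*Q/(b*sqrt(S)))^(3/5).
sqrt(S) = sqrt(0.0039) = 0.06245.
Numerator: n*Q = 0.035 * 5.2 = 0.182.
Denominator: b*sqrt(S) = 14.4 * 0.06245 = 0.89928.
arg = 0.2024.
y_n = 0.2024^(3/5) = 0.3834 m.

0.3834


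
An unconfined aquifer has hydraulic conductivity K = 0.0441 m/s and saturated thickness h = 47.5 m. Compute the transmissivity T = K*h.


Transmissivity is defined as T = K * h.
T = 0.0441 * 47.5
  = 2.0947 m^2/s.

2.0947


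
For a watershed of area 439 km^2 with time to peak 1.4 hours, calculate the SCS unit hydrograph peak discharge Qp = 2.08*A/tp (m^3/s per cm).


SCS formula: Qp = 2.08 * A / tp.
Qp = 2.08 * 439 / 1.4
   = 913.12 / 1.4
   = 652.23 m^3/s per cm.

652.23


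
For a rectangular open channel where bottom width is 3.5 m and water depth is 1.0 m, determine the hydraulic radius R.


For a rectangular section:
Flow area A = b * y = 3.5 * 1.0 = 3.5 m^2.
Wetted perimeter P = b + 2y = 3.5 + 2*1.0 = 5.5 m.
Hydraulic radius R = A/P = 3.5 / 5.5 = 0.6364 m.

0.6364


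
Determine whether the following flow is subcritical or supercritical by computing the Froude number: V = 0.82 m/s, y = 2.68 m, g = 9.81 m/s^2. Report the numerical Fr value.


The Froude number is defined as Fr = V / sqrt(g*y).
g*y = 9.81 * 2.68 = 26.2908.
sqrt(g*y) = sqrt(26.2908) = 5.1275.
Fr = 0.82 / 5.1275 = 0.1599.
Since Fr < 1, the flow is subcritical.

0.1599


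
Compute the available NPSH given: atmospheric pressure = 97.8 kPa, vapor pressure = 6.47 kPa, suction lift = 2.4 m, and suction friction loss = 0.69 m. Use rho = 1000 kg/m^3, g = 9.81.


NPSHa = p_atm/(rho*g) - z_s - hf_s - p_vap/(rho*g).
p_atm/(rho*g) = 97.8*1000 / (1000*9.81) = 9.969 m.
p_vap/(rho*g) = 6.47*1000 / (1000*9.81) = 0.66 m.
NPSHa = 9.969 - 2.4 - 0.69 - 0.66
      = 6.22 m.

6.22


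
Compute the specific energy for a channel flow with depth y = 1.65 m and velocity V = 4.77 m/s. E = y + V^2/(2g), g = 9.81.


Specific energy E = y + V^2/(2g).
Velocity head = V^2/(2g) = 4.77^2 / (2*9.81) = 22.7529 / 19.62 = 1.1597 m.
E = 1.65 + 1.1597 = 2.8097 m.

2.8097


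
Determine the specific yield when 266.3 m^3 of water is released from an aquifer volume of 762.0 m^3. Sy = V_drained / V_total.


Specific yield Sy = Volume drained / Total volume.
Sy = 266.3 / 762.0
   = 0.3495.

0.3495


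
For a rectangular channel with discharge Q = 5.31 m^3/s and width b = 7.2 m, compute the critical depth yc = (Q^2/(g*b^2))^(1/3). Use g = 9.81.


Using yc = (Q^2 / (g * b^2))^(1/3):
Q^2 = 5.31^2 = 28.2.
g * b^2 = 9.81 * 7.2^2 = 9.81 * 51.84 = 508.55.
Q^2 / (g*b^2) = 28.2 / 508.55 = 0.0555.
yc = 0.0555^(1/3) = 0.3813 m.

0.3813


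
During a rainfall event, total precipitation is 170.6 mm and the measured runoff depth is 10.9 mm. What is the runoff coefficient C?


The runoff coefficient C = runoff depth / rainfall depth.
C = 10.9 / 170.6
  = 0.0639.

0.0639


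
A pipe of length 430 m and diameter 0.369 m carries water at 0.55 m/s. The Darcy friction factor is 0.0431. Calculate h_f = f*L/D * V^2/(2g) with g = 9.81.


Darcy-Weisbach equation: h_f = f * (L/D) * V^2/(2g).
f * L/D = 0.0431 * 430/0.369 = 50.2249.
V^2/(2g) = 0.55^2 / (2*9.81) = 0.3025 / 19.62 = 0.0154 m.
h_f = 50.2249 * 0.0154 = 0.774 m.

0.774


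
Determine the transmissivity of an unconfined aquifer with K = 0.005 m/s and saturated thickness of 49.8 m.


Transmissivity is defined as T = K * h.
T = 0.005 * 49.8
  = 0.249 m^2/s.

0.249


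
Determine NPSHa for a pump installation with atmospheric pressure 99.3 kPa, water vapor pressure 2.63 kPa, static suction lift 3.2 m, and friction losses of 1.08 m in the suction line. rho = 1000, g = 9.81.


NPSHa = p_atm/(rho*g) - z_s - hf_s - p_vap/(rho*g).
p_atm/(rho*g) = 99.3*1000 / (1000*9.81) = 10.122 m.
p_vap/(rho*g) = 2.63*1000 / (1000*9.81) = 0.268 m.
NPSHa = 10.122 - 3.2 - 1.08 - 0.268
      = 5.57 m.

5.57


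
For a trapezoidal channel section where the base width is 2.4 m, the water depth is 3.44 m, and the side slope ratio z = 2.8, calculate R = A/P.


For a trapezoidal section with side slope z:
A = (b + z*y)*y = (2.4 + 2.8*3.44)*3.44 = 41.39 m^2.
P = b + 2*y*sqrt(1 + z^2) = 2.4 + 2*3.44*sqrt(1 + 2.8^2) = 22.856 m.
R = A/P = 41.39 / 22.856 = 1.8109 m.

1.8109


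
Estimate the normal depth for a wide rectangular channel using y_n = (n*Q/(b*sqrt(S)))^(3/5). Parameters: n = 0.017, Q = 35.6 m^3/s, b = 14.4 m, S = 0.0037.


We use the wide-channel approximation y_n = (n*Q/(b*sqrt(S)))^(3/5).
sqrt(S) = sqrt(0.0037) = 0.060828.
Numerator: n*Q = 0.017 * 35.6 = 0.6052.
Denominator: b*sqrt(S) = 14.4 * 0.060828 = 0.875923.
arg = 0.6909.
y_n = 0.6909^(3/5) = 0.8011 m.

0.8011


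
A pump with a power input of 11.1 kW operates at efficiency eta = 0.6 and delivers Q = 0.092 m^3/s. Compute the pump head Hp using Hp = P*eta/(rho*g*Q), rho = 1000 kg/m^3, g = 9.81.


Pump head formula: Hp = P * eta / (rho * g * Q).
Numerator: P * eta = 11.1 * 1000 * 0.6 = 6660.0 W.
Denominator: rho * g * Q = 1000 * 9.81 * 0.092 = 902.52.
Hp = 6660.0 / 902.52 = 7.38 m.

7.38


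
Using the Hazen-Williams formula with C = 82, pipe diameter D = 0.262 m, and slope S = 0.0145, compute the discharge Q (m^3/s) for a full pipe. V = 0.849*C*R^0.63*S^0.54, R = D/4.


For a full circular pipe, R = D/4 = 0.262/4 = 0.0655 m.
V = 0.849 * 82 * 0.0655^0.63 * 0.0145^0.54
  = 0.849 * 82 * 0.179569 * 0.101657
  = 1.2708 m/s.
Pipe area A = pi*D^2/4 = pi*0.262^2/4 = 0.0539 m^2.
Q = A * V = 0.0539 * 1.2708 = 0.0685 m^3/s.

0.0685


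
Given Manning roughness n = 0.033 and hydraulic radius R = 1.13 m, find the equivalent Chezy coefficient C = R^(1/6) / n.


The Chezy coefficient relates to Manning's n through C = R^(1/6) / n.
R^(1/6) = 1.13^(1/6) = 1.020578.
C = 1.020578 / 0.033 = 30.93 m^(1/2)/s.

30.93


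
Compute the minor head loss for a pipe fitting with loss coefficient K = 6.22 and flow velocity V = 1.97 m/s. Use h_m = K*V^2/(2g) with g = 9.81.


Minor loss formula: h_m = K * V^2/(2g).
V^2 = 1.97^2 = 3.8809.
V^2/(2g) = 3.8809 / 19.62 = 0.1978 m.
h_m = 6.22 * 0.1978 = 1.2303 m.

1.2303


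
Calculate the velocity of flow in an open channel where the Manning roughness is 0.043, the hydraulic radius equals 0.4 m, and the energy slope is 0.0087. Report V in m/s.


Manning's equation gives V = (1/n) * R^(2/3) * S^(1/2).
First, compute R^(2/3) = 0.4^(2/3) = 0.5429.
Next, S^(1/2) = 0.0087^(1/2) = 0.093274.
Then 1/n = 1/0.043 = 23.26.
V = 23.26 * 0.5429 * 0.093274 = 1.1776 m/s.

1.1776


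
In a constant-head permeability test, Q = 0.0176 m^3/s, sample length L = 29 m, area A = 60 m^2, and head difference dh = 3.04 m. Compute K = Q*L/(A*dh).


From K = Q*L / (A*dh):
Numerator: Q*L = 0.0176 * 29 = 0.5104.
Denominator: A*dh = 60 * 3.04 = 182.4.
K = 0.5104 / 182.4 = 0.002798 m/s.

0.002798


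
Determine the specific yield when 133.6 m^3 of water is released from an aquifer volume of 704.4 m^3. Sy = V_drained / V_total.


Specific yield Sy = Volume drained / Total volume.
Sy = 133.6 / 704.4
   = 0.1897.

0.1897


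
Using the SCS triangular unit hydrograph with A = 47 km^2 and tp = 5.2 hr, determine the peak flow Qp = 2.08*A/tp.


SCS formula: Qp = 2.08 * A / tp.
Qp = 2.08 * 47 / 5.2
   = 97.76 / 5.2
   = 18.8 m^3/s per cm.

18.8


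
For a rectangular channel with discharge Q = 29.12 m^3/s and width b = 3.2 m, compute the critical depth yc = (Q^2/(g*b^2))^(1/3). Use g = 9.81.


Using yc = (Q^2 / (g * b^2))^(1/3):
Q^2 = 29.12^2 = 847.97.
g * b^2 = 9.81 * 3.2^2 = 9.81 * 10.24 = 100.45.
Q^2 / (g*b^2) = 847.97 / 100.45 = 8.4417.
yc = 8.4417^(1/3) = 2.0361 m.

2.0361


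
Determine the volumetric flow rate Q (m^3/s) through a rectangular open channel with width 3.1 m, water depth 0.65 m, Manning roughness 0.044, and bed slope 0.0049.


For a rectangular channel, the cross-sectional area A = b * y = 3.1 * 0.65 = 2.02 m^2.
The wetted perimeter P = b + 2y = 3.1 + 2*0.65 = 4.4 m.
Hydraulic radius R = A/P = 2.02/4.4 = 0.458 m.
Velocity V = (1/n)*R^(2/3)*S^(1/2) = (1/0.044)*0.458^(2/3)*0.0049^(1/2) = 0.9452 m/s.
Discharge Q = A * V = 2.02 * 0.9452 = 1.905 m^3/s.

1.905


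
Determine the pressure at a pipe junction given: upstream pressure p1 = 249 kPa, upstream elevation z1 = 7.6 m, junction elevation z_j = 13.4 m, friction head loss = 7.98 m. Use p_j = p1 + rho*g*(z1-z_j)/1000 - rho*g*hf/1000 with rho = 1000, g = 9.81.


Junction pressure: p_j = p1 + rho*g*(z1 - z_j)/1000 - rho*g*hf/1000.
Elevation term = 1000*9.81*(7.6 - 13.4)/1000 = -56.898 kPa.
Friction term = 1000*9.81*7.98/1000 = 78.284 kPa.
p_j = 249 + -56.898 - 78.284 = 113.82 kPa.

113.82


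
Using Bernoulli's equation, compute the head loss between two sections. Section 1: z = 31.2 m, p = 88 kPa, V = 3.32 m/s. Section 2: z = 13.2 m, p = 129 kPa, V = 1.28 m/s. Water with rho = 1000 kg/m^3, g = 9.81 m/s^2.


Total head at each section: H = z + p/(rho*g) + V^2/(2g).
H1 = 31.2 + 88*1000/(1000*9.81) + 3.32^2/(2*9.81)
   = 31.2 + 8.97 + 0.5618
   = 40.732 m.
H2 = 13.2 + 129*1000/(1000*9.81) + 1.28^2/(2*9.81)
   = 13.2 + 13.15 + 0.0835
   = 26.433 m.
h_L = H1 - H2 = 40.732 - 26.433 = 14.299 m.

14.299


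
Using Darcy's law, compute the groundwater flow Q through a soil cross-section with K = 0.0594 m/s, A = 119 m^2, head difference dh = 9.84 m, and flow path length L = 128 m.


Darcy's law: Q = K * A * i, where i = dh/L.
Hydraulic gradient i = 9.84 / 128 = 0.076875.
Q = 0.0594 * 119 * 0.076875
  = 0.5434 m^3/s.

0.5434


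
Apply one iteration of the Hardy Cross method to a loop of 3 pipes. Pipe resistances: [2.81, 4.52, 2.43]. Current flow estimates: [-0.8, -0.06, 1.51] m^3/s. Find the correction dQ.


Numerator terms (r*Q*|Q|): 2.81*-0.8*|-0.8| = -1.7984; 4.52*-0.06*|-0.06| = -0.0163; 2.43*1.51*|1.51| = 5.5406.
Sum of numerator = 3.726.
Denominator terms (r*|Q|): 2.81*|-0.8| = 2.248; 4.52*|-0.06| = 0.2712; 2.43*|1.51| = 3.6693.
2 * sum of denominator = 2 * 6.1885 = 12.377.
dQ = -3.726 / 12.377 = -0.301 m^3/s.

-0.301


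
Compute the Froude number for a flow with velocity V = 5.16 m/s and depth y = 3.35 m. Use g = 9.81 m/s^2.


The Froude number is defined as Fr = V / sqrt(g*y).
g*y = 9.81 * 3.35 = 32.8635.
sqrt(g*y) = sqrt(32.8635) = 5.7327.
Fr = 5.16 / 5.7327 = 0.9001.

0.9001


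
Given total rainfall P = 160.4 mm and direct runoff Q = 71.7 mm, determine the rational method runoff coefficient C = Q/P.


The runoff coefficient C = runoff depth / rainfall depth.
C = 71.7 / 160.4
  = 0.447.

0.447


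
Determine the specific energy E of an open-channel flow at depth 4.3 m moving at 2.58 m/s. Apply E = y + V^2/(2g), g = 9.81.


Specific energy E = y + V^2/(2g).
Velocity head = V^2/(2g) = 2.58^2 / (2*9.81) = 6.6564 / 19.62 = 0.3393 m.
E = 4.3 + 0.3393 = 4.6393 m.

4.6393


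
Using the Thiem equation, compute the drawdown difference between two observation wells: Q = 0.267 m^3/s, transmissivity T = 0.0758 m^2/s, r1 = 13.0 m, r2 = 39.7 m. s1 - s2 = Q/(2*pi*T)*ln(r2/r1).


Thiem equation: s1 - s2 = Q/(2*pi*T) * ln(r2/r1).
ln(r2/r1) = ln(39.7/13.0) = 1.1164.
Q/(2*pi*T) = 0.267 / (2*pi*0.0758) = 0.267 / 0.4763 = 0.5606.
s1 - s2 = 0.5606 * 1.1164 = 0.6259 m.

0.6259


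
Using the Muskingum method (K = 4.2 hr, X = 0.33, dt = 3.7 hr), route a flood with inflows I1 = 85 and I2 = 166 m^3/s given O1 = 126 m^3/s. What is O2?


Muskingum coefficients:
denom = 2*K*(1-X) + dt = 2*4.2*(1-0.33) + 3.7 = 9.328.
C0 = (dt - 2*K*X)/denom = (3.7 - 2*4.2*0.33)/9.328 = 0.0995.
C1 = (dt + 2*K*X)/denom = (3.7 + 2*4.2*0.33)/9.328 = 0.6938.
C2 = (2*K*(1-X) - dt)/denom = 0.2067.
O2 = C0*I2 + C1*I1 + C2*O1
   = 0.0995*166 + 0.6938*85 + 0.2067*126
   = 101.53 m^3/s.

101.53


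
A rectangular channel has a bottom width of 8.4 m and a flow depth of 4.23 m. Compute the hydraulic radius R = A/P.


For a rectangular section:
Flow area A = b * y = 8.4 * 4.23 = 35.53 m^2.
Wetted perimeter P = b + 2y = 8.4 + 2*4.23 = 16.86 m.
Hydraulic radius R = A/P = 35.53 / 16.86 = 2.1075 m.

2.1075


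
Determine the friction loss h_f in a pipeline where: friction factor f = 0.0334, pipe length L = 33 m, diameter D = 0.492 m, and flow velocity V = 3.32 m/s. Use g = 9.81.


Darcy-Weisbach equation: h_f = f * (L/D) * V^2/(2g).
f * L/D = 0.0334 * 33/0.492 = 2.2402.
V^2/(2g) = 3.32^2 / (2*9.81) = 11.0224 / 19.62 = 0.5618 m.
h_f = 2.2402 * 0.5618 = 1.259 m.

1.259


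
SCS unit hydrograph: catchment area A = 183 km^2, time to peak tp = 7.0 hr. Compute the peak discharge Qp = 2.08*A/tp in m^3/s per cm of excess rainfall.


SCS formula: Qp = 2.08 * A / tp.
Qp = 2.08 * 183 / 7.0
   = 380.64 / 7.0
   = 54.38 m^3/s per cm.

54.38


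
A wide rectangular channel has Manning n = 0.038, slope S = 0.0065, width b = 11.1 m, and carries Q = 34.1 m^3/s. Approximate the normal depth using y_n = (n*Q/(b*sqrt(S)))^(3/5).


We use the wide-channel approximation y_n = (n*Q/(b*sqrt(S)))^(3/5).
sqrt(S) = sqrt(0.0065) = 0.080623.
Numerator: n*Q = 0.038 * 34.1 = 1.2958.
Denominator: b*sqrt(S) = 11.1 * 0.080623 = 0.894915.
arg = 1.448.
y_n = 1.448^(3/5) = 1.2487 m.

1.2487


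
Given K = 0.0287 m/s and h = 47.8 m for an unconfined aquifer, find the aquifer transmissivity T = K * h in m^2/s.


Transmissivity is defined as T = K * h.
T = 0.0287 * 47.8
  = 1.3719 m^2/s.

1.3719


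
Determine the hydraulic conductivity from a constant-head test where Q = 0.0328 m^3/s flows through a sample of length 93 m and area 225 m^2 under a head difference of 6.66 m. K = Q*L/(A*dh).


From K = Q*L / (A*dh):
Numerator: Q*L = 0.0328 * 93 = 3.0504.
Denominator: A*dh = 225 * 6.66 = 1498.5.
K = 3.0504 / 1498.5 = 0.002036 m/s.

0.002036


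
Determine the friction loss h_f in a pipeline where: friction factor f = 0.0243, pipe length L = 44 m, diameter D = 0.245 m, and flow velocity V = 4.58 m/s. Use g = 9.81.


Darcy-Weisbach equation: h_f = f * (L/D) * V^2/(2g).
f * L/D = 0.0243 * 44/0.245 = 4.3641.
V^2/(2g) = 4.58^2 / (2*9.81) = 20.9764 / 19.62 = 1.0691 m.
h_f = 4.3641 * 1.0691 = 4.666 m.

4.666


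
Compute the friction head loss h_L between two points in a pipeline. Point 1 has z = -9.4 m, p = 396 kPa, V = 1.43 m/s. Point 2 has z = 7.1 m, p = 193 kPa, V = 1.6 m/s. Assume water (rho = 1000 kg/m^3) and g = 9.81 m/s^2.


Total head at each section: H = z + p/(rho*g) + V^2/(2g).
H1 = -9.4 + 396*1000/(1000*9.81) + 1.43^2/(2*9.81)
   = -9.4 + 40.367 + 0.1042
   = 31.071 m.
H2 = 7.1 + 193*1000/(1000*9.81) + 1.6^2/(2*9.81)
   = 7.1 + 19.674 + 0.1305
   = 26.904 m.
h_L = H1 - H2 = 31.071 - 26.904 = 4.167 m.

4.167


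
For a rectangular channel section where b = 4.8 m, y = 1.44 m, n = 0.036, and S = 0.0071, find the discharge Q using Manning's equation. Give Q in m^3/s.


For a rectangular channel, the cross-sectional area A = b * y = 4.8 * 1.44 = 6.91 m^2.
The wetted perimeter P = b + 2y = 4.8 + 2*1.44 = 7.68 m.
Hydraulic radius R = A/P = 6.91/7.68 = 0.9 m.
Velocity V = (1/n)*R^(2/3)*S^(1/2) = (1/0.036)*0.9^(2/3)*0.0071^(1/2) = 2.1818 m/s.
Discharge Q = A * V = 6.91 * 2.1818 = 15.081 m^3/s.

15.081


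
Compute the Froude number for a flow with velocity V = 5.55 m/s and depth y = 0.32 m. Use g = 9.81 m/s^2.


The Froude number is defined as Fr = V / sqrt(g*y).
g*y = 9.81 * 0.32 = 3.1392.
sqrt(g*y) = sqrt(3.1392) = 1.7718.
Fr = 5.55 / 1.7718 = 3.1324.

3.1324


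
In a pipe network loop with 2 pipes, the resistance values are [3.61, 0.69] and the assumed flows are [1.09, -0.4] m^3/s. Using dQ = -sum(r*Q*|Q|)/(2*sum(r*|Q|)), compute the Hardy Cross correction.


Numerator terms (r*Q*|Q|): 3.61*1.09*|1.09| = 4.289; 0.69*-0.4*|-0.4| = -0.1104.
Sum of numerator = 4.1786.
Denominator terms (r*|Q|): 3.61*|1.09| = 3.9349; 0.69*|-0.4| = 0.276.
2 * sum of denominator = 2 * 4.2109 = 8.4218.
dQ = -4.1786 / 8.4218 = -0.4962 m^3/s.

-0.4962


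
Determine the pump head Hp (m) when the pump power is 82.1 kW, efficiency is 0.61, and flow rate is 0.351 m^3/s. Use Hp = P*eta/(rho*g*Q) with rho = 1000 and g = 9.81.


Pump head formula: Hp = P * eta / (rho * g * Q).
Numerator: P * eta = 82.1 * 1000 * 0.61 = 50081.0 W.
Denominator: rho * g * Q = 1000 * 9.81 * 0.351 = 3443.31.
Hp = 50081.0 / 3443.31 = 14.54 m.

14.54


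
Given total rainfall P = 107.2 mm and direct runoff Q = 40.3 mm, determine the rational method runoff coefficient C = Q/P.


The runoff coefficient C = runoff depth / rainfall depth.
C = 40.3 / 107.2
  = 0.3759.

0.3759


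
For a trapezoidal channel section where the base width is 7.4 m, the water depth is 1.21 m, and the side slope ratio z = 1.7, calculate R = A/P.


For a trapezoidal section with side slope z:
A = (b + z*y)*y = (7.4 + 1.7*1.21)*1.21 = 11.443 m^2.
P = b + 2*y*sqrt(1 + z^2) = 7.4 + 2*1.21*sqrt(1 + 1.7^2) = 12.173 m.
R = A/P = 11.443 / 12.173 = 0.94 m.

0.94


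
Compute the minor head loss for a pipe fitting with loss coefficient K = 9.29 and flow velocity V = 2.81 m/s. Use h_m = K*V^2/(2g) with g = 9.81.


Minor loss formula: h_m = K * V^2/(2g).
V^2 = 2.81^2 = 7.8961.
V^2/(2g) = 7.8961 / 19.62 = 0.4025 m.
h_m = 9.29 * 0.4025 = 3.7388 m.

3.7388


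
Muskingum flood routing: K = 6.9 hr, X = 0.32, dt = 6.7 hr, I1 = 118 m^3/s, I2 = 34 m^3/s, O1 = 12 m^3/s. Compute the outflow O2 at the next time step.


Muskingum coefficients:
denom = 2*K*(1-X) + dt = 2*6.9*(1-0.32) + 6.7 = 16.084.
C0 = (dt - 2*K*X)/denom = (6.7 - 2*6.9*0.32)/16.084 = 0.142.
C1 = (dt + 2*K*X)/denom = (6.7 + 2*6.9*0.32)/16.084 = 0.6911.
C2 = (2*K*(1-X) - dt)/denom = 0.1669.
O2 = C0*I2 + C1*I1 + C2*O1
   = 0.142*34 + 0.6911*118 + 0.1669*12
   = 88.38 m^3/s.

88.38


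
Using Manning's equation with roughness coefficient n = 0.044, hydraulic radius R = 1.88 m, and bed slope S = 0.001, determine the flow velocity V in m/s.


Manning's equation gives V = (1/n) * R^(2/3) * S^(1/2).
First, compute R^(2/3) = 1.88^(2/3) = 1.5233.
Next, S^(1/2) = 0.001^(1/2) = 0.031623.
Then 1/n = 1/0.044 = 22.73.
V = 22.73 * 1.5233 * 0.031623 = 1.0948 m/s.

1.0948


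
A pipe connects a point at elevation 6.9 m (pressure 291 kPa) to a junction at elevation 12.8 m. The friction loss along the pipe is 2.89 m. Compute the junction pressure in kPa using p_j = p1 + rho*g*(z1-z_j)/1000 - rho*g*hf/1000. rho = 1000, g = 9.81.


Junction pressure: p_j = p1 + rho*g*(z1 - z_j)/1000 - rho*g*hf/1000.
Elevation term = 1000*9.81*(6.9 - 12.8)/1000 = -57.879 kPa.
Friction term = 1000*9.81*2.89/1000 = 28.351 kPa.
p_j = 291 + -57.879 - 28.351 = 204.77 kPa.

204.77


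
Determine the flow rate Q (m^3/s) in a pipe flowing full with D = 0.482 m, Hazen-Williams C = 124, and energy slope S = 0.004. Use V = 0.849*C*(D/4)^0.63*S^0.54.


For a full circular pipe, R = D/4 = 0.482/4 = 0.1205 m.
V = 0.849 * 124 * 0.1205^0.63 * 0.004^0.54
  = 0.849 * 124 * 0.263646 * 0.050712
  = 1.4075 m/s.
Pipe area A = pi*D^2/4 = pi*0.482^2/4 = 0.1825 m^2.
Q = A * V = 0.1825 * 1.4075 = 0.2568 m^3/s.

0.2568


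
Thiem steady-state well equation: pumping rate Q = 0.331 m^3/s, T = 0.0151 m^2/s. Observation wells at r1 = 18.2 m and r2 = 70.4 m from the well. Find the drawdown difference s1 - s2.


Thiem equation: s1 - s2 = Q/(2*pi*T) * ln(r2/r1).
ln(r2/r1) = ln(70.4/18.2) = 1.3528.
Q/(2*pi*T) = 0.331 / (2*pi*0.0151) = 0.331 / 0.0949 = 3.4888.
s1 - s2 = 3.4888 * 1.3528 = 4.7195 m.

4.7195


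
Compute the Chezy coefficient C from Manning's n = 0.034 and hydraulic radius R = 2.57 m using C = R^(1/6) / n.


The Chezy coefficient relates to Manning's n through C = R^(1/6) / n.
R^(1/6) = 2.57^(1/6) = 1.170367.
C = 1.170367 / 0.034 = 34.42 m^(1/2)/s.

34.42


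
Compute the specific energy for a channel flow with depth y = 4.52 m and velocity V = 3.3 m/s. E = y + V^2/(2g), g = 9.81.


Specific energy E = y + V^2/(2g).
Velocity head = V^2/(2g) = 3.3^2 / (2*9.81) = 10.89 / 19.62 = 0.555 m.
E = 4.52 + 0.555 = 5.075 m.

5.075


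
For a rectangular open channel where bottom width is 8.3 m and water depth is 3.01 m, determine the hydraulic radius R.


For a rectangular section:
Flow area A = b * y = 8.3 * 3.01 = 24.98 m^2.
Wetted perimeter P = b + 2y = 8.3 + 2*3.01 = 14.32 m.
Hydraulic radius R = A/P = 24.98 / 14.32 = 1.7446 m.

1.7446


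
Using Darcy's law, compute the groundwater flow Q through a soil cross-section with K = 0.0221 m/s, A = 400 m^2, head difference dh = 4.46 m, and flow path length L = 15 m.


Darcy's law: Q = K * A * i, where i = dh/L.
Hydraulic gradient i = 4.46 / 15 = 0.297333.
Q = 0.0221 * 400 * 0.297333
  = 2.6284 m^3/s.

2.6284


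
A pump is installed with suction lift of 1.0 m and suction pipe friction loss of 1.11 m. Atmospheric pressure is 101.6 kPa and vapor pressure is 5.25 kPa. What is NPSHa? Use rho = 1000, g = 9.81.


NPSHa = p_atm/(rho*g) - z_s - hf_s - p_vap/(rho*g).
p_atm/(rho*g) = 101.6*1000 / (1000*9.81) = 10.357 m.
p_vap/(rho*g) = 5.25*1000 / (1000*9.81) = 0.535 m.
NPSHa = 10.357 - 1.0 - 1.11 - 0.535
      = 7.71 m.

7.71


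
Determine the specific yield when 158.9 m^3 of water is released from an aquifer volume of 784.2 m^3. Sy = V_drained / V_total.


Specific yield Sy = Volume drained / Total volume.
Sy = 158.9 / 784.2
   = 0.2026.

0.2026


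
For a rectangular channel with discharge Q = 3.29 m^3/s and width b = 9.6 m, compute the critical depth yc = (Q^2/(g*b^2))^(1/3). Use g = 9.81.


Using yc = (Q^2 / (g * b^2))^(1/3):
Q^2 = 3.29^2 = 10.82.
g * b^2 = 9.81 * 9.6^2 = 9.81 * 92.16 = 904.09.
Q^2 / (g*b^2) = 10.82 / 904.09 = 0.012.
yc = 0.012^(1/3) = 0.2288 m.

0.2288


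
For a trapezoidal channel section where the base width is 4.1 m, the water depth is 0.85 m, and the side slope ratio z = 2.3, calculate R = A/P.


For a trapezoidal section with side slope z:
A = (b + z*y)*y = (4.1 + 2.3*0.85)*0.85 = 5.147 m^2.
P = b + 2*y*sqrt(1 + z^2) = 4.1 + 2*0.85*sqrt(1 + 2.3^2) = 8.364 m.
R = A/P = 5.147 / 8.364 = 0.6154 m.

0.6154


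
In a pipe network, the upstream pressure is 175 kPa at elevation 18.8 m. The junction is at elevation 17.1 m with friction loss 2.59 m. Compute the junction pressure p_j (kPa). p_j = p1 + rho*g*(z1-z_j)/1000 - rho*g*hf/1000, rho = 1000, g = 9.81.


Junction pressure: p_j = p1 + rho*g*(z1 - z_j)/1000 - rho*g*hf/1000.
Elevation term = 1000*9.81*(18.8 - 17.1)/1000 = 16.677 kPa.
Friction term = 1000*9.81*2.59/1000 = 25.408 kPa.
p_j = 175 + 16.677 - 25.408 = 166.27 kPa.

166.27


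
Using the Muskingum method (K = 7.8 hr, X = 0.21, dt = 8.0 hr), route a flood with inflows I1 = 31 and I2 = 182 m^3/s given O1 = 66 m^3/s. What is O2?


Muskingum coefficients:
denom = 2*K*(1-X) + dt = 2*7.8*(1-0.21) + 8.0 = 20.324.
C0 = (dt - 2*K*X)/denom = (8.0 - 2*7.8*0.21)/20.324 = 0.2324.
C1 = (dt + 2*K*X)/denom = (8.0 + 2*7.8*0.21)/20.324 = 0.5548.
C2 = (2*K*(1-X) - dt)/denom = 0.2128.
O2 = C0*I2 + C1*I1 + C2*O1
   = 0.2324*182 + 0.5548*31 + 0.2128*66
   = 73.54 m^3/s.

73.54


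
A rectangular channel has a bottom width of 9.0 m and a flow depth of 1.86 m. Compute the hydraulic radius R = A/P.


For a rectangular section:
Flow area A = b * y = 9.0 * 1.86 = 16.74 m^2.
Wetted perimeter P = b + 2y = 9.0 + 2*1.86 = 12.72 m.
Hydraulic radius R = A/P = 16.74 / 12.72 = 1.316 m.

1.316


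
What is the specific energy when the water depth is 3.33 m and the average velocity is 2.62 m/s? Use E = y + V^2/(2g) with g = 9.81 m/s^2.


Specific energy E = y + V^2/(2g).
Velocity head = V^2/(2g) = 2.62^2 / (2*9.81) = 6.8644 / 19.62 = 0.3499 m.
E = 3.33 + 0.3499 = 3.6799 m.

3.6799


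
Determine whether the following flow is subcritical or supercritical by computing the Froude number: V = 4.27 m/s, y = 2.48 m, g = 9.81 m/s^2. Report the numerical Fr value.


The Froude number is defined as Fr = V / sqrt(g*y).
g*y = 9.81 * 2.48 = 24.3288.
sqrt(g*y) = sqrt(24.3288) = 4.9324.
Fr = 4.27 / 4.9324 = 0.8657.
Since Fr < 1, the flow is subcritical.

0.8657


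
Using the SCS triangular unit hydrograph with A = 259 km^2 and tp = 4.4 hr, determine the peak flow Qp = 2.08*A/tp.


SCS formula: Qp = 2.08 * A / tp.
Qp = 2.08 * 259 / 4.4
   = 538.72 / 4.4
   = 122.44 m^3/s per cm.

122.44


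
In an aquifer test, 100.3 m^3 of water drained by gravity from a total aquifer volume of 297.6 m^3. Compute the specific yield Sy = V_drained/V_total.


Specific yield Sy = Volume drained / Total volume.
Sy = 100.3 / 297.6
   = 0.337.

0.337


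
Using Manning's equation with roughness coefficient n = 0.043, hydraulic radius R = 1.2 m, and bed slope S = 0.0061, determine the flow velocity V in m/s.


Manning's equation gives V = (1/n) * R^(2/3) * S^(1/2).
First, compute R^(2/3) = 1.2^(2/3) = 1.1292.
Next, S^(1/2) = 0.0061^(1/2) = 0.078102.
Then 1/n = 1/0.043 = 23.26.
V = 23.26 * 1.1292 * 0.078102 = 2.0511 m/s.

2.0511


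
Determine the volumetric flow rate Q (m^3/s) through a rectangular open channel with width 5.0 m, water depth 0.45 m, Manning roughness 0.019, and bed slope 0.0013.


For a rectangular channel, the cross-sectional area A = b * y = 5.0 * 0.45 = 2.25 m^2.
The wetted perimeter P = b + 2y = 5.0 + 2*0.45 = 5.9 m.
Hydraulic radius R = A/P = 2.25/5.9 = 0.3814 m.
Velocity V = (1/n)*R^(2/3)*S^(1/2) = (1/0.019)*0.3814^(2/3)*0.0013^(1/2) = 0.9979 m/s.
Discharge Q = A * V = 2.25 * 0.9979 = 2.245 m^3/s.

2.245


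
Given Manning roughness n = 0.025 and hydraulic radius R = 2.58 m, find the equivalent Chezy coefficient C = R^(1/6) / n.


The Chezy coefficient relates to Manning's n through C = R^(1/6) / n.
R^(1/6) = 2.58^(1/6) = 1.171125.
C = 1.171125 / 0.025 = 46.85 m^(1/2)/s.

46.85


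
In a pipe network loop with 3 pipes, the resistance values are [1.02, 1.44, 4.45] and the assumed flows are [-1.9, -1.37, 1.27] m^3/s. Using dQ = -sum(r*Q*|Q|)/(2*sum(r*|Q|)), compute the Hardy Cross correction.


Numerator terms (r*Q*|Q|): 1.02*-1.9*|-1.9| = -3.6822; 1.44*-1.37*|-1.37| = -2.7027; 4.45*1.27*|1.27| = 7.1774.
Sum of numerator = 0.7925.
Denominator terms (r*|Q|): 1.02*|-1.9| = 1.938; 1.44*|-1.37| = 1.9728; 4.45*|1.27| = 5.6515.
2 * sum of denominator = 2 * 9.5623 = 19.1246.
dQ = -0.7925 / 19.1246 = -0.0414 m^3/s.

-0.0414


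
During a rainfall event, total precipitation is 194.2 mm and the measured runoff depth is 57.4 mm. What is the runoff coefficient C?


The runoff coefficient C = runoff depth / rainfall depth.
C = 57.4 / 194.2
  = 0.2956.

0.2956


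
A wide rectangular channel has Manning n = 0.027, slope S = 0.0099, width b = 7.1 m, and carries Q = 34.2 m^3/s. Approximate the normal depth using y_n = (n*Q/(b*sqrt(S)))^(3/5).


We use the wide-channel approximation y_n = (n*Q/(b*sqrt(S)))^(3/5).
sqrt(S) = sqrt(0.0099) = 0.099499.
Numerator: n*Q = 0.027 * 34.2 = 0.9234.
Denominator: b*sqrt(S) = 7.1 * 0.099499 = 0.706443.
arg = 1.3071.
y_n = 1.3071^(3/5) = 1.1743 m.

1.1743


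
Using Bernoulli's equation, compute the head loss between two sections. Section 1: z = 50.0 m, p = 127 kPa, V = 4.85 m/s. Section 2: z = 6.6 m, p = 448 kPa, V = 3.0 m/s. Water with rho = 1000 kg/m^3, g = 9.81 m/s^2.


Total head at each section: H = z + p/(rho*g) + V^2/(2g).
H1 = 50.0 + 127*1000/(1000*9.81) + 4.85^2/(2*9.81)
   = 50.0 + 12.946 + 1.1989
   = 64.145 m.
H2 = 6.6 + 448*1000/(1000*9.81) + 3.0^2/(2*9.81)
   = 6.6 + 45.668 + 0.4587
   = 52.726 m.
h_L = H1 - H2 = 64.145 - 52.726 = 11.418 m.

11.418


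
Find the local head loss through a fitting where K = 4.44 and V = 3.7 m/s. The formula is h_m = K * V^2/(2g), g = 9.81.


Minor loss formula: h_m = K * V^2/(2g).
V^2 = 3.7^2 = 13.69.
V^2/(2g) = 13.69 / 19.62 = 0.6978 m.
h_m = 4.44 * 0.6978 = 3.098 m.

3.098


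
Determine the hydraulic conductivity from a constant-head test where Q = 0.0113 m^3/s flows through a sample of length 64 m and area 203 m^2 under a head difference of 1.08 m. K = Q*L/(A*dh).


From K = Q*L / (A*dh):
Numerator: Q*L = 0.0113 * 64 = 0.7232.
Denominator: A*dh = 203 * 1.08 = 219.24.
K = 0.7232 / 219.24 = 0.003299 m/s.

0.003299


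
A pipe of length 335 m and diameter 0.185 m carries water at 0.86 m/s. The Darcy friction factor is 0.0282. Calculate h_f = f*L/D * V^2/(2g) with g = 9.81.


Darcy-Weisbach equation: h_f = f * (L/D) * V^2/(2g).
f * L/D = 0.0282 * 335/0.185 = 51.0649.
V^2/(2g) = 0.86^2 / (2*9.81) = 0.7396 / 19.62 = 0.0377 m.
h_f = 51.0649 * 0.0377 = 1.925 m.

1.925


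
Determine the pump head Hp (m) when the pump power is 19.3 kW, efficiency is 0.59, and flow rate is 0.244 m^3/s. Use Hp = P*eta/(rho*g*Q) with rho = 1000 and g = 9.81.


Pump head formula: Hp = P * eta / (rho * g * Q).
Numerator: P * eta = 19.3 * 1000 * 0.59 = 11387.0 W.
Denominator: rho * g * Q = 1000 * 9.81 * 0.244 = 2393.64.
Hp = 11387.0 / 2393.64 = 4.76 m.

4.76


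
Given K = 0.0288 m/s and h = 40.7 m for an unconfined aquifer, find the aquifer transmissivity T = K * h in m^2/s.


Transmissivity is defined as T = K * h.
T = 0.0288 * 40.7
  = 1.1722 m^2/s.

1.1722


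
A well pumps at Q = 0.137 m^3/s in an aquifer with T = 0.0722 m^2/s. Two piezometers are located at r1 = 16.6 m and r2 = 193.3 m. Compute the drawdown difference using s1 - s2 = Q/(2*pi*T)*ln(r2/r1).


Thiem equation: s1 - s2 = Q/(2*pi*T) * ln(r2/r1).
ln(r2/r1) = ln(193.3/16.6) = 2.4548.
Q/(2*pi*T) = 0.137 / (2*pi*0.0722) = 0.137 / 0.4536 = 0.302.
s1 - s2 = 0.302 * 2.4548 = 0.7414 m.

0.7414


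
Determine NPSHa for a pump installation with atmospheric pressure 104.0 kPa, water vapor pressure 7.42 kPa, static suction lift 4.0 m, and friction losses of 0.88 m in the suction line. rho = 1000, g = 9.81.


NPSHa = p_atm/(rho*g) - z_s - hf_s - p_vap/(rho*g).
p_atm/(rho*g) = 104.0*1000 / (1000*9.81) = 10.601 m.
p_vap/(rho*g) = 7.42*1000 / (1000*9.81) = 0.756 m.
NPSHa = 10.601 - 4.0 - 0.88 - 0.756
      = 4.97 m.

4.97


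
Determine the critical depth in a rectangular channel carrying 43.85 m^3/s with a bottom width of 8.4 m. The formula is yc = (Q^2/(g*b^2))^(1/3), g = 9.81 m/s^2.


Using yc = (Q^2 / (g * b^2))^(1/3):
Q^2 = 43.85^2 = 1922.82.
g * b^2 = 9.81 * 8.4^2 = 9.81 * 70.56 = 692.19.
Q^2 / (g*b^2) = 1922.82 / 692.19 = 2.7779.
yc = 2.7779^(1/3) = 1.4057 m.

1.4057


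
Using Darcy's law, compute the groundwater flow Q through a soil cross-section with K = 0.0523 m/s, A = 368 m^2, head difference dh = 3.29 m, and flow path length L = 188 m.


Darcy's law: Q = K * A * i, where i = dh/L.
Hydraulic gradient i = 3.29 / 188 = 0.0175.
Q = 0.0523 * 368 * 0.0175
  = 0.3368 m^3/s.

0.3368


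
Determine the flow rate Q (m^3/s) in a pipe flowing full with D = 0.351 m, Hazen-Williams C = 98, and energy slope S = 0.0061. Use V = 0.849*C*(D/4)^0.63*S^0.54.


For a full circular pipe, R = D/4 = 0.351/4 = 0.0877 m.
V = 0.849 * 98 * 0.0877^0.63 * 0.0061^0.54
  = 0.849 * 98 * 0.215897 * 0.063691
  = 1.1441 m/s.
Pipe area A = pi*D^2/4 = pi*0.351^2/4 = 0.0968 m^2.
Q = A * V = 0.0968 * 1.1441 = 0.1107 m^3/s.

0.1107


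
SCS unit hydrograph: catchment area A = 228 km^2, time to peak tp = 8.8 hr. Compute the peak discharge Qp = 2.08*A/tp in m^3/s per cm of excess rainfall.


SCS formula: Qp = 2.08 * A / tp.
Qp = 2.08 * 228 / 8.8
   = 474.24 / 8.8
   = 53.89 m^3/s per cm.

53.89


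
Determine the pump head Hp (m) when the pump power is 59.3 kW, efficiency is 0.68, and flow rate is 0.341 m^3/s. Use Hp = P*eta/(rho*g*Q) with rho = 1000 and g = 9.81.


Pump head formula: Hp = P * eta / (rho * g * Q).
Numerator: P * eta = 59.3 * 1000 * 0.68 = 40324.0 W.
Denominator: rho * g * Q = 1000 * 9.81 * 0.341 = 3345.21.
Hp = 40324.0 / 3345.21 = 12.05 m.

12.05


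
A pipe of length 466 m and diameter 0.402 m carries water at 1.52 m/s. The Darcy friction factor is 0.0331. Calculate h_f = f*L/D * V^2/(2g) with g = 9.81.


Darcy-Weisbach equation: h_f = f * (L/D) * V^2/(2g).
f * L/D = 0.0331 * 466/0.402 = 38.3697.
V^2/(2g) = 1.52^2 / (2*9.81) = 2.3104 / 19.62 = 0.1178 m.
h_f = 38.3697 * 0.1178 = 4.518 m.

4.518


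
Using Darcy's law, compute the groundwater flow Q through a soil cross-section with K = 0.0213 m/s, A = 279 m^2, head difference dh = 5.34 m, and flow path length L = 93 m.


Darcy's law: Q = K * A * i, where i = dh/L.
Hydraulic gradient i = 5.34 / 93 = 0.057419.
Q = 0.0213 * 279 * 0.057419
  = 0.3412 m^3/s.

0.3412
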